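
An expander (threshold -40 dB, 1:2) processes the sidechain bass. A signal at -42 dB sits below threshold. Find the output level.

-44 dB

Below threshold, a 1:2 expander applies gain = (2−1)×(T − x) of attenuation.
(2−1) × 2 = 2 dB, so output = -42 − 2 = -44 dB.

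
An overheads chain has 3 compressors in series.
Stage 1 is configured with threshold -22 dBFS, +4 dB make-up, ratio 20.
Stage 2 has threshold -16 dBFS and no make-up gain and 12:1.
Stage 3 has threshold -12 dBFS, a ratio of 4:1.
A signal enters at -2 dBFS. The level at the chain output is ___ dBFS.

-17 dBFS

Stage 1: overshoot 20 dB → 20/20 = 1 dB → -21 dBFS; +4 dB make-up → -17 dBFS.
Stage 2: -17 dBFS is at or below the -16 dBFS threshold — no compression; output -17 dBFS.
Stage 3: below threshold (-17 ≤ -12); passes unchanged; output -17 dBFS.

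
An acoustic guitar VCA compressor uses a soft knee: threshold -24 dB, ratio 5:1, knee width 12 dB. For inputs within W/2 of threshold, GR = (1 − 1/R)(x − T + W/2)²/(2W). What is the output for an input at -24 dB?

x − T + W/2 = -24 − (-24) + 6 = 6.
GR = (1 − 1/5) × 6² / 24 = 0.8 × 36 / 24 = 1.2 dB.
Output = -24 − 1.2 = -25.2 dB.

-25.2 dB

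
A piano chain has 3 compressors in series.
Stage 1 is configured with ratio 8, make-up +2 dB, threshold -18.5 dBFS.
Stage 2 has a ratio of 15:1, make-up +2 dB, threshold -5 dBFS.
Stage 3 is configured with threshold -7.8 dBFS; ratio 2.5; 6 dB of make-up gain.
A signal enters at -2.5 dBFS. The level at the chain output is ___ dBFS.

Stage 1: 16 dB above -18.5 dBFS, reduced 8:1 to 2 dB above → -16.5 dBFS; +2 dB make-up → -14.5 dBFS.
Stage 2: -14.5 dBFS ≤ -5 dBFS, so stage 2 doesn't engage; make-up brings it to -12.5 dBFS.
Stage 3: -12.5 dBFS ≤ -7.8 dBFS, so stage 3 doesn't engage; make-up brings it to -6.5 dBFS.

-6.5 dBFS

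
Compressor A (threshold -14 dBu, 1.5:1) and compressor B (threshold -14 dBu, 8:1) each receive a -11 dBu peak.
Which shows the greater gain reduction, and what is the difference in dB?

A: GR = 3 − 3/1.5 = 1 dB.
B: GR = 3 − 3/8 = 2.625 dB.
Difference: 1.625 dB in favour of B.

B, by 1.625 dB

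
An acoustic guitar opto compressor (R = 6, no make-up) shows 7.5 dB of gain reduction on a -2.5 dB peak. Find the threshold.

-11.5 dB

Gain reduction = -2.5 − (-10) = 7.5 dB; output overshoot = GR / (R − 1) = 7.5 / 5 = 1.5 dB.
Threshold = output − output overshoot = -10 − 1.5 = -11.5 dB.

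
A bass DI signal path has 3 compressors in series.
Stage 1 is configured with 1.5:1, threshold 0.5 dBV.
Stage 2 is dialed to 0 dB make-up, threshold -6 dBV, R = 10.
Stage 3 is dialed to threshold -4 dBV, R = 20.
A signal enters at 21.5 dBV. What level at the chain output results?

-3.9975 dBV

Stage 1: 21 dB above 0.5 dBV, reduced 1.5:1 to 14 dB above → 14.5 dBV.
Stage 2: overshoot 20.5 dB → 20.5/10 = 2.05 dB → -3.95 dBV.
Stage 3: 0.05 dB above -4 dBV, reduced 20:1 to 0.0025 dB above → -3.9975 dBV.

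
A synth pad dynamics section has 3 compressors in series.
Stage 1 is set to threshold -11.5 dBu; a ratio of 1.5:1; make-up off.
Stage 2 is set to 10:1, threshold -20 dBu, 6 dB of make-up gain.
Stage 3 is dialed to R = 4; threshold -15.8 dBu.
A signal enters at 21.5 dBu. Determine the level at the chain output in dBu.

-14.5875 dBu

Stage 1: overshoot 33 dB → 33/1.5 = 22 dB → 10.5 dBu.
Stage 2: 10.5 dBu is 30.5 dB over -20 dBu; at 10:1 that becomes 3.05 dB over, giving -16.95 dBu; +6 dB make-up → -10.95 dBu.
Stage 3: 4.85 dB above -15.8 dBu, reduced 4:1 to 1.2125 dB above → -14.5875 dBu.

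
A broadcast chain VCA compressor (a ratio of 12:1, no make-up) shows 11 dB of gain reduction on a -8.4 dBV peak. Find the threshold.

-20.4 dBV

Let T be the threshold. Output overshoot = (input overshoot)/R, so -19.4 − T = (-8.4 − T)/12.
12·(-19.4 − T) = -8.4 − T → 11·T = -232.8 − (-8.4) = -224.4.
T = -224.4/11 = -20.4 dBV.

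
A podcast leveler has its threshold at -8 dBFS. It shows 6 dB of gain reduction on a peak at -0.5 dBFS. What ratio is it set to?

5:1

Input overshoot = -0.5 − (-8) = 7.5 dB.
Output overshoot = 7.5 − 6 = 1.5 dB.
Ratio = input overshoot / output overshoot = 7.5 / 1.5 = 5.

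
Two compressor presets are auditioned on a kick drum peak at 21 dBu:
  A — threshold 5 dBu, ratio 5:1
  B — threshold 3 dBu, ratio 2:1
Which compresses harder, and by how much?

A: overshoot 16 dB → output overshoot 3.2 dB → GR 12.8 dB.
B: overshoot 18 dB → output overshoot 9 dB → GR 9 dB.
Difference: 3.8 dB in favour of A.

A, by 3.8 dB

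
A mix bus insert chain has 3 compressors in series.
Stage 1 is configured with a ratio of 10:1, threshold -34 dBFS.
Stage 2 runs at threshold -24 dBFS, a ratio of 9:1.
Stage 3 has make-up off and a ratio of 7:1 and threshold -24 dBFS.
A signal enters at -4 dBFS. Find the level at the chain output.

-31 dBFS

Stage 1: -4 dBFS is 30 dB over -34 dBFS; at 10:1 that becomes 3 dB over, giving -31 dBFS.
Stage 2: below threshold (-31 ≤ -24); passes unchanged; output -31 dBFS.
Stage 3: -31 dBFS is at or below the -24 dBFS threshold — no compression; output -31 dBFS.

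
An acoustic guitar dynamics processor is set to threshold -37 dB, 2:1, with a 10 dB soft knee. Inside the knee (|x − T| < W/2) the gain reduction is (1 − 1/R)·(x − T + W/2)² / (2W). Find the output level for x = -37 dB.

-37.625 dB

x − T + W/2 = -37 − (-37) + 5 = 5.
GR = (1 − 1/2) × 5² / 20 = 0.5 × 25 / 20 = 0.625 dB.
Output = -37 − 0.625 = -37.625 dB.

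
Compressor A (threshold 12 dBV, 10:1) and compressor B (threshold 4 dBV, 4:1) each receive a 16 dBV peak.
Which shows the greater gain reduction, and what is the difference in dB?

B, by 5.4 dB

A: 4 dB over, compressed to 0.4 dB over, so 3.6 dB of GR.
B: 12 dB over, compressed to 3 dB over, so 9 dB of GR.
B applies 5.4 dB more gain reduction.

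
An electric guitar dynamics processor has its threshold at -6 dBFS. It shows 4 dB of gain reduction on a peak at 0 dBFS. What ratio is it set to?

3:1

Input overshoot = 0 − (-6) = 6 dB.
Output overshoot = 6 − 4 = 2 dB.
Ratio = input overshoot / output overshoot = 6 / 2 = 3.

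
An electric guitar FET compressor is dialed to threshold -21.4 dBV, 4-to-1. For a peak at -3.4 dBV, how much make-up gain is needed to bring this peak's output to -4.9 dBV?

12 dB

Without make-up, output = threshold + overshoot/4 = -21.4 + 4.5 = -16.9 dBV.
Gap to target: 12 dB.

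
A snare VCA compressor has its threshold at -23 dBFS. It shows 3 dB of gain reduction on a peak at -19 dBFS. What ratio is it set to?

4:1

Input overshoot = -19 − (-23) = 4 dB.
Output overshoot = 4 − 3 = 1 dB.
Ratio = input overshoot / output overshoot = 4 / 1 = 4.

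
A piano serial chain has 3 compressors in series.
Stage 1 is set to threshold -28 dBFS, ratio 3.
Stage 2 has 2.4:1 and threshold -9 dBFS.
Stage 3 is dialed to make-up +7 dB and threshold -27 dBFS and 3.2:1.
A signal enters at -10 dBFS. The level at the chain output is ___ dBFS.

Stage 1: overshoot 18 dB → 18/3 = 6 dB → -22 dBFS.
Stage 2: -22 dBFS ≤ -9 dBFS, so stage 2 doesn't engage; output -22 dBFS.
Stage 3: -22 dBFS is 5 dB over -27 dBFS; at 3.2:1 that becomes 1.5625 dB over, giving -25.4375 dBFS; +7 dB make-up → -18.4375 dBFS.

-18.4375 dBFS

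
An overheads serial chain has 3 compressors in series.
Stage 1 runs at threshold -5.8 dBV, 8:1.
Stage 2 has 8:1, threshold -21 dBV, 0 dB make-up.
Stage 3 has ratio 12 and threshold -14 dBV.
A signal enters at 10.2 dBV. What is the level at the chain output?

-18.85 dBV

Stage 1: 16 dB above -5.8 dBV, reduced 8:1 to 2 dB above → -3.8 dBV.
Stage 2: 17.2 dB above -21 dBV, reduced 8:1 to 2.15 dB above → -18.85 dBV.
Stage 3: -18.85 dBV ≤ -14 dBV, so stage 3 doesn't engage; output -18.85 dBV.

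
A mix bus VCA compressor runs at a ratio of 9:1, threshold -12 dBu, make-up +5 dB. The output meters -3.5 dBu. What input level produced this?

19.5 dBu

Before make-up, the level was -3.5 − 5 = -8.5 dBu.
Post-compression overshoot = -8.5 − (-12) = 3.5 dB.
Before 9:1 compression the overshoot was 3.5 × 9 = 31.5 dB, so input = -12 + 31.5 = 19.5 dBu.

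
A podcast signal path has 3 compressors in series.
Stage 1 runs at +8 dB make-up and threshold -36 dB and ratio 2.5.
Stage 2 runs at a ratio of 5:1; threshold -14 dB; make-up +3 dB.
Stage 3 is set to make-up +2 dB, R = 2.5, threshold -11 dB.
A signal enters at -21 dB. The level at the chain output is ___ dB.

-17 dB

Stage 1: overshoot 15 dB → 15/2.5 = 6 dB → -30 dB; +8 dB make-up → -22 dB.
Stage 2: -22 dB is at or below the -14 dB threshold — no compression; make-up brings it to -19 dB.
Stage 3: below threshold (-19 ≤ -11); passes unchanged; make-up brings it to -17 dB.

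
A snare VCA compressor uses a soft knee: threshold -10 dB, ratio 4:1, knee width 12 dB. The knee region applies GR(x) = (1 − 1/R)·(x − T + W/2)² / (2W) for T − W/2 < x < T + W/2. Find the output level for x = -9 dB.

-10.53125 dB

x − T + W/2 = -9 − (-10) + 6 = 7.
GR = (1 − 1/4) × 7² / 24 = 0.75 × 49 / 24 = 1.53125 dB.
Output = -9 − 1.53125 = -10.53125 dB.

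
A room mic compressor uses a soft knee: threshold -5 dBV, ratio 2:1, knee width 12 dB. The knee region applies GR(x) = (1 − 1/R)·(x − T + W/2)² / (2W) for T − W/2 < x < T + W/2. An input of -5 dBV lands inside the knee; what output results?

x − T + W/2 = -5 − (-5) + 6 = 6.
GR = (1 − 1/2) × 6² / 24 = 0.5 × 36 / 24 = 0.75 dB.
Output = -5 − 0.75 = -5.75 dBV.

-5.75 dBV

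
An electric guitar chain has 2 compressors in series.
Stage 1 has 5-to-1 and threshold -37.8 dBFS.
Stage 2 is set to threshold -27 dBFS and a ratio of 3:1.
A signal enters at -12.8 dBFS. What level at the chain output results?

-32.8 dBFS

Stage 1: 25 dB above -37.8 dBFS, reduced 5:1 to 5 dB above → -32.8 dBFS.
Stage 2: -32.8 dBFS ≤ -27 dBFS, so stage 2 doesn't engage; output -32.8 dBFS.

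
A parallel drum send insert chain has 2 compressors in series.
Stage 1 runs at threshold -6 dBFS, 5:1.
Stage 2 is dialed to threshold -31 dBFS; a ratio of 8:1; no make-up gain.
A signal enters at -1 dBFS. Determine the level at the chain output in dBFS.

Stage 1: 5 dB above -6 dBFS, reduced 5:1 to 1 dB above → -5 dBFS.
Stage 2: 26 dB above -31 dBFS, reduced 8:1 to 3.25 dB above → -27.75 dBFS.

-27.75 dBFS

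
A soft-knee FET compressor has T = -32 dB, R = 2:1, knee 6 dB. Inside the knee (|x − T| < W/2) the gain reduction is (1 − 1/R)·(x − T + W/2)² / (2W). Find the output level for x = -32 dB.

x − T + W/2 = -32 − (-32) + 3 = 3.
GR = (1 − 1/2) × 3² / 12 = 0.5 × 9 / 12 = 0.375 dB.
Output = -32 − 0.375 = -32.375 dB.

-32.375 dB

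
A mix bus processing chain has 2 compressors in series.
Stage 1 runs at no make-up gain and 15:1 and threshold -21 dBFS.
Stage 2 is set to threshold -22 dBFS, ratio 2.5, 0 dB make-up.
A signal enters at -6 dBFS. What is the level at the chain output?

Stage 1: overshoot 15 dB → 15/15 = 1 dB → -20 dBFS.
Stage 2: 2 dB above -22 dBFS, reduced 2.5:1 to 0.8 dB above → -21.2 dBFS.

-21.2 dBFS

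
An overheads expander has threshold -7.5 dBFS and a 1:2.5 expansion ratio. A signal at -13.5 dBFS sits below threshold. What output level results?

Undershoot = (-7.5) − (-13.5) = 6 dB.
At 1:2.5, that expands to 15 dB under threshold.
Output = -7.5 − 15 = -22.5 dBFS.

-22.5 dBFS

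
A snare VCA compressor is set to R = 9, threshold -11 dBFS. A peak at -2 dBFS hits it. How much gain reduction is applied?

8 dB

-2 dBFS exceeds the threshold by 9 dB.
After 9:1 compression the overshoot becomes 9/9 = 1 dB.
So the signal is attenuated by 9 − 1 = 8 dB.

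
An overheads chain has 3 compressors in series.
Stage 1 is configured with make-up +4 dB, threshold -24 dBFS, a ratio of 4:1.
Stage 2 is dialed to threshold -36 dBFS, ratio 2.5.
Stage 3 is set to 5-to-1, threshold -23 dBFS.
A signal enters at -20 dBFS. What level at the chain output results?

Stage 1: -20 dBFS is 4 dB over -24 dBFS; at 4:1 that becomes 1 dB over, giving -23 dBFS; +4 dB make-up → -19 dBFS.
Stage 2: 17 dB above -36 dBFS, reduced 2.5:1 to 6.8 dB above → -29.2 dBFS.
Stage 3: -29.2 dBFS is at or below the -23 dBFS threshold — no compression; output -29.2 dBFS.

-29.2 dBFS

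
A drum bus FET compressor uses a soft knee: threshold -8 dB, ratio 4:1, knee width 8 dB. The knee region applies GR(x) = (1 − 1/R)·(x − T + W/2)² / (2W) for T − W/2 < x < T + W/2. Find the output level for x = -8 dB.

-8.75 dB

x − T + W/2 = -8 − (-8) + 4 = 4.
GR = (1 − 1/4) × 4² / 16 = 0.75 × 16 / 16 = 0.75 dB.
Output = -8 − 0.75 = -8.75 dB.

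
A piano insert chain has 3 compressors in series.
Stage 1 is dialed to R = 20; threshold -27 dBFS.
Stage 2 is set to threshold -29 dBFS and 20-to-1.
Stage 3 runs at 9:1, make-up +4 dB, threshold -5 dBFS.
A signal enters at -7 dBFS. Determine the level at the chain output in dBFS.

Stage 1: overshoot 20 dB → 20/20 = 1 dB → -26 dBFS.
Stage 2: -26 dBFS is 3 dB over -29 dBFS; at 20:1 that becomes 0.15 dB over, giving -28.85 dBFS.
Stage 3: below threshold (-28.85 ≤ -5); passes unchanged; make-up brings it to -24.85 dBFS.

-24.85 dBFS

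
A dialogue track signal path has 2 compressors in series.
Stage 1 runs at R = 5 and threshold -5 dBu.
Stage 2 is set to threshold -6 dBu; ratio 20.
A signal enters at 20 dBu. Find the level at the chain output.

-5.7 dBu

Stage 1: 25 dB above -5 dBu, reduced 5:1 to 5 dB above → 0 dBu.
Stage 2: 0 dBu is 6 dB over -6 dBu; at 20:1 that becomes 0.3 dB over, giving -5.7 dBu.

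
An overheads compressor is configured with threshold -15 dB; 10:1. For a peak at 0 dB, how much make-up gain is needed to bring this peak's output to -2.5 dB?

11 dB

The peak compresses to -15 + 15/10 = -13.5 dB.
To reach -2.5 dB requires -2.5 − (-13.5) = 11 dB of make-up.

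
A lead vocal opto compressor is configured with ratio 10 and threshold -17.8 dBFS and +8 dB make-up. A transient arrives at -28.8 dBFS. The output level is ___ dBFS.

-20.8 dBFS

-28.8 dBFS is 11 dB below the -17.8 dBFS threshold, so no gain reduction is applied.
Make-up gain adds 8 dB: -28.8 + 8 = -20.8 dBFS.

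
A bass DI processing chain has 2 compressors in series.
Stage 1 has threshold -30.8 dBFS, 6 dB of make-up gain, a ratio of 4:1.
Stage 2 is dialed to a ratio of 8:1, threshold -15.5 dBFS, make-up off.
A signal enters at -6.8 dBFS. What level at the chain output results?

-18.8 dBFS

Stage 1: -6.8 dBFS is 24 dB over -30.8 dBFS; at 4:1 that becomes 6 dB over, giving -24.8 dBFS; +6 dB make-up → -18.8 dBFS.
Stage 2: -18.8 dBFS is at or below the -15.5 dBFS threshold — no compression; output -18.8 dBFS.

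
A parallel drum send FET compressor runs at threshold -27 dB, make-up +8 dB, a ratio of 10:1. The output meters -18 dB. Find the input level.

-17 dB

Before make-up, the level was -18 − 8 = -26 dB.
Post-compression overshoot = -26 − (-27) = 1 dB.
Undo the ratio: input overshoot = 1 × 10 = 10 dB, giving input = -17 dB.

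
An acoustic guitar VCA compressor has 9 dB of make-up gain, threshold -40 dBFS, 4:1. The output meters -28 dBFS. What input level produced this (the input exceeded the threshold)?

-28 dBFS

Remove make-up: -28 − 9 = -37 dBFS.
That's 3 dB above the -40 dBFS threshold.
Input overshoot = R × output overshoot = 12 dB → input = -40 + 12 = -28 dBFS.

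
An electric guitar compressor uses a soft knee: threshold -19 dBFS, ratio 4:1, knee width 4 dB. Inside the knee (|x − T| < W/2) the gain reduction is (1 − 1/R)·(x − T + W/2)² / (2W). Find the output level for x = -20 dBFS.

x − T + W/2 = -20 − (-19) + 2 = 1.
GR = (1 − 1/4) × 1² / 8 = 0.75 × 1 / 8 = 0.09375 dB.
Output = -20 − 0.09375 = -20.09375 dBFS.

-20.09375 dBFS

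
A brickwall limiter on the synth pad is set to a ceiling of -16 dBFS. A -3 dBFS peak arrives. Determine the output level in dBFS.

-16 dBFS

The limiter clamps the peak to its -16 dBFS ceiling.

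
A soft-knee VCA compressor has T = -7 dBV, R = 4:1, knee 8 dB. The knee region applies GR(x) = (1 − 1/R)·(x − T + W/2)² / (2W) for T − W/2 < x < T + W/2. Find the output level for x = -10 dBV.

x − T + W/2 = -10 − (-7) + 4 = 1.
GR = (1 − 1/4) × 1² / 16 = 0.75 × 1 / 16 = 0.046875 dB.
Output = -10 − 0.046875 = -10.046875 dBV.

-10.046875 dBV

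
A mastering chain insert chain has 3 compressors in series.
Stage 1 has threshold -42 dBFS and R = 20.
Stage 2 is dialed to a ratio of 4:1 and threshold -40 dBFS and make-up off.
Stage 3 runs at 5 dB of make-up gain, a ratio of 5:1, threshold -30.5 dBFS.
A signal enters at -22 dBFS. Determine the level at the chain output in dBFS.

Stage 1: overshoot 20 dB → 20/20 = 1 dB → -41 dBFS.
Stage 2: -41 dBFS is at or below the -40 dBFS threshold — no compression; output -41 dBFS.
Stage 3: -41 dBFS ≤ -30.5 dBFS, so stage 3 doesn't engage; make-up brings it to -36 dBFS.

-36 dBFS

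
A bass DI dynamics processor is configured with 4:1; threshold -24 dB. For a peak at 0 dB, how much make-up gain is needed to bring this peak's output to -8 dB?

Overshoot 24 dB → 24/4 = 6 dB after compression, so the compressed level is -24 + 6 = -18 dB.
Make-up = target − compressed = -8 − (-18) = 10 dB.

10 dB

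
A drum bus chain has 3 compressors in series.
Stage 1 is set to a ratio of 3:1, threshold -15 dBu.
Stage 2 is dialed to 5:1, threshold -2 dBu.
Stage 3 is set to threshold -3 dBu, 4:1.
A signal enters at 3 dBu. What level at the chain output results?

Stage 1: 18 dB above -15 dBu, reduced 3:1 to 6 dB above → -9 dBu.
Stage 2: -9 dBu is at or below the -2 dBu threshold — no compression; output -9 dBu.
Stage 3: -9 dBu is at or below the -3 dBu threshold — no compression; output -9 dBu.

-9 dBu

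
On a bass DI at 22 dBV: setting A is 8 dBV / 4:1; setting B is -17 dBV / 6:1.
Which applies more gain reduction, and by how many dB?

A: 14 dB over, compressed to 3.5 dB over, so 10.5 dB of GR.
B: 39 dB over, compressed to 6.5 dB over, so 32.5 dB of GR.
B applies 22 dB more gain reduction.

B, by 22 dB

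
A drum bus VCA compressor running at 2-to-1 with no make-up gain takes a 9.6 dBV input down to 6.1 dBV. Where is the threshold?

Input is 7 dB above T (since output overshoot × R = input overshoot: (6.1 − T)·2 = 9.6 − T gives T = 2.6 dBV).
Check: 2.6 + (9.6 − 2.6)/2 = 2.6 + 3.5 = 6.1 dBV. ✓

2.6 dBV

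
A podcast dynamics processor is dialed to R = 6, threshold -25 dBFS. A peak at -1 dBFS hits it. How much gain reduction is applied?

20 dB

-1 dBFS exceeds the threshold by 24 dB.
After 6:1 compression the overshoot becomes 24/6 = 4 dB.
Gain reduction = 24 − 4 = 20 dB.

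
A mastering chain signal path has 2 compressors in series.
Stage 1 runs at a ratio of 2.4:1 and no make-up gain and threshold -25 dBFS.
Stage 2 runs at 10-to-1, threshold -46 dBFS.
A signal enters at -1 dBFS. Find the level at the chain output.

-42.9 dBFS

Stage 1: -1 dBFS is 24 dB over -25 dBFS; at 2.4:1 that becomes 10 dB over, giving -15 dBFS.
Stage 2: 31 dB above -46 dBFS, reduced 10:1 to 3.1 dB above → -42.9 dBFS.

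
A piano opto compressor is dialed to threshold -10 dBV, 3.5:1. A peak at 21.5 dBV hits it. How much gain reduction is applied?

Overshoot = 21.5 − (-10) = 31.5 dB.
After 3.5:1 compression the overshoot becomes 31.5/3.5 = 9 dB.
So the signal is attenuated by 31.5 − 9 = 22.5 dB.

22.5 dB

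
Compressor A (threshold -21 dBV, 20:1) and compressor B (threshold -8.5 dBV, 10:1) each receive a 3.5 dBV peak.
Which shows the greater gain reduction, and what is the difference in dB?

A: overshoot 24.5 dB → output overshoot 1.225 dB → GR 23.275 dB.
B: overshoot 12 dB → output overshoot 1.2 dB → GR 10.8 dB.
Difference: 12.475 dB in favour of A.

A, by 12.475 dB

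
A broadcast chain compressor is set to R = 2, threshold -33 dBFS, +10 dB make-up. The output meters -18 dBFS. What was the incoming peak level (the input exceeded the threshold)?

-23 dBFS

Before make-up, the level was -18 − 10 = -28 dBFS.
The compressed level sits -28 − (-33) = 5 dB over threshold.
Undo the ratio: input overshoot = 5 × 2 = 10 dB, giving input = -23 dBFS.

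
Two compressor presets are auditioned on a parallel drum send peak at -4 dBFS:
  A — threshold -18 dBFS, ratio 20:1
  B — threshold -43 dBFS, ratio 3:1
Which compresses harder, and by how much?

B, by 12.7 dB

A: 14 dB over, compressed to 0.7 dB over, so 13.3 dB of GR.
B: 39 dB over, compressed to 13 dB over, so 26 dB of GR.
B reduces 12.7 dB more.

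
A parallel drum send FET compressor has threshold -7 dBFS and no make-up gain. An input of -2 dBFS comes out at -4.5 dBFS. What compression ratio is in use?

Input overshoot = -2 − (-7) = 5 dB; output overshoot = -4.5 − (-7) = 2.5 dB.
Ratio = 5 / 2.5 = 2.

2:1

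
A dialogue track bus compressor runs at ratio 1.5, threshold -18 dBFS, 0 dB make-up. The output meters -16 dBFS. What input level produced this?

The compressed level sits -16 − (-18) = 2 dB over threshold.
Before 1.5:1 compression the overshoot was 2 × 1.5 = 3 dB, so input = -18 + 3 = -15 dBFS.

-15 dBFS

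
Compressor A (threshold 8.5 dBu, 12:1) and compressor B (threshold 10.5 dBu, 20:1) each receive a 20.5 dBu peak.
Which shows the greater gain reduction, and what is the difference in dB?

A: GR = 12 − 12/12 = 11 dB.
B: GR = 10 − 10/20 = 9.5 dB.
Difference: 1.5 dB in favour of A.

A, by 1.5 dB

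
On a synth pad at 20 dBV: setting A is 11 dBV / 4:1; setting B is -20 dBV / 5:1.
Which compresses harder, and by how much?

A: 9 dB over, compressed to 2.25 dB over, so 6.75 dB of GR.
B: 40 dB over, compressed to 8 dB over, so 32 dB of GR.
B reduces 25.25 dB more.

B, by 25.25 dB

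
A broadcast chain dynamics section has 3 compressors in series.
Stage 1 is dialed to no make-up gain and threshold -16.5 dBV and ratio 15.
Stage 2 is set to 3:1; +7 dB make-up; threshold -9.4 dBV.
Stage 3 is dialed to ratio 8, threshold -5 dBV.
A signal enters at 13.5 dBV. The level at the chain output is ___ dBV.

Stage 1: 13.5 dBV is 30 dB over -16.5 dBV; at 15:1 that becomes 2 dB over, giving -14.5 dBV.
Stage 2: below threshold (-14.5 ≤ -9.4); passes unchanged; make-up brings it to -7.5 dBV.
Stage 3: -7.5 dBV ≤ -5 dBV, so stage 3 doesn't engage; output -7.5 dBV.

-7.5 dBV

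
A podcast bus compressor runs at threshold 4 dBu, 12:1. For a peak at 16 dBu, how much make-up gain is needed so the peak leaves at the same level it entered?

11 dB

The peak compresses to 4 + 12/12 = 5 dBu.
To reach 16 dBu requires 16 − 5 = 11 dB of make-up.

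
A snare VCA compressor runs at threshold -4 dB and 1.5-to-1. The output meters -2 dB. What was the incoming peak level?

-1 dB

The compressed level sits -2 − (-4) = 2 dB over threshold.
Input overshoot = R × output overshoot = 3 dB → input = -4 + 3 = -1 dB.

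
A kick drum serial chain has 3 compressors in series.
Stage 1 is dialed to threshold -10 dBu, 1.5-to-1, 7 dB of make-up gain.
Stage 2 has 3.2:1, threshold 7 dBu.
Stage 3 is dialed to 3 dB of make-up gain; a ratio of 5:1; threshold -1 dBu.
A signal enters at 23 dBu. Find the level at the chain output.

4.35 dBu

Stage 1: 23 dBu is 33 dB over -10 dBu; at 1.5:1 that becomes 22 dB over, giving 12 dBu; +7 dB make-up → 19 dBu.
Stage 2: 19 dBu is 12 dB over 7 dBu; at 3.2:1 that becomes 3.75 dB over, giving 10.75 dBu.
Stage 3: 11.75 dB above -1 dBu, reduced 5:1 to 2.35 dB above → 1.35 dBu; +3 dB make-up → 4.35 dBu.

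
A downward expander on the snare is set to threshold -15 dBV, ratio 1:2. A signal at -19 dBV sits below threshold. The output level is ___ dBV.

Below threshold, a 1:2 expander applies gain = (2−1)×(T − x) of attenuation.
(2−1) × 4 = 4 dB, so output = -19 − 4 = -23 dBV.

-23 dBV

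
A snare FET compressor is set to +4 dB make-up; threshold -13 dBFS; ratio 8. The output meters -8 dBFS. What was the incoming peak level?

-5 dBFS

Before make-up, the level was -8 − 4 = -12 dBFS.
Post-compression overshoot = -12 − (-13) = 1 dB.
Undo the ratio: input overshoot = 1 × 8 = 8 dB, giving input = -5 dBFS.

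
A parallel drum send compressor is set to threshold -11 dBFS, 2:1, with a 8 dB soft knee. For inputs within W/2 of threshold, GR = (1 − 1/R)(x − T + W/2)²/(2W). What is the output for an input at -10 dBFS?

x − T + W/2 = -10 − (-11) + 4 = 5.
GR = (1 − 1/2) × 5² / 16 = 0.5 × 25 / 16 = 0.78125 dB.
Output = -10 − 0.78125 = -10.78125 dBFS.

-10.78125 dBFS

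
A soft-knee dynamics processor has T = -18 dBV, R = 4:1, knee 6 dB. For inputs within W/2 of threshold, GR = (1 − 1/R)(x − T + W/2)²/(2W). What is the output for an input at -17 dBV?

-18 dBV

x − T + W/2 = -17 − (-18) + 3 = 4.
GR = (1 − 1/4) × 4² / 12 = 0.75 × 16 / 12 = 1 dB.
Output = -17 − 1 = -18 dBV.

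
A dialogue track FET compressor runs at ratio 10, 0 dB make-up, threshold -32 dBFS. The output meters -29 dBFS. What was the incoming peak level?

-2 dBFS

That's 3 dB above the -32 dBFS threshold.
Undo the ratio: input overshoot = 3 × 10 = 30 dB, giving input = -2 dBFS.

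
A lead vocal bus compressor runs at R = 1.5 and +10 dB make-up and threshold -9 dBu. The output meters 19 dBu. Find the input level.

18 dBu

Remove make-up: 19 − 10 = 9 dBu.
That's 18 dB above the -9 dBu threshold.
Input overshoot = R × output overshoot = 27 dB → input = -9 + 27 = 18 dBu.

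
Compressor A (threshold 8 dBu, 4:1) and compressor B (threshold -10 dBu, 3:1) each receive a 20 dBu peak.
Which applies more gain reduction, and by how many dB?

B, by 11 dB

A: 12 dB over, compressed to 3 dB over, so 9 dB of GR.
B: 30 dB over, compressed to 10 dB over, so 20 dB of GR.
B reduces 11 dB more.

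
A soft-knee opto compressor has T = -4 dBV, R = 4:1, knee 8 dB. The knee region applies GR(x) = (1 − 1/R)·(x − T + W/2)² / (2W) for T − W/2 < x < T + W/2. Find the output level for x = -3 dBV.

x − T + W/2 = -3 − (-4) + 4 = 5.
GR = (1 − 1/4) × 5² / 16 = 0.75 × 25 / 16 = 1.171875 dB.
Output = -3 − 1.171875 = -4.171875 dBV.

-4.171875 dBV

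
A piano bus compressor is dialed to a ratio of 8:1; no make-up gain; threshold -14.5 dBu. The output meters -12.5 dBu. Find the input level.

1.5 dBu

The compressed level sits -12.5 − (-14.5) = 2 dB over threshold.
Input overshoot = R × output overshoot = 16 dB → input = -14.5 + 16 = 1.5 dBu.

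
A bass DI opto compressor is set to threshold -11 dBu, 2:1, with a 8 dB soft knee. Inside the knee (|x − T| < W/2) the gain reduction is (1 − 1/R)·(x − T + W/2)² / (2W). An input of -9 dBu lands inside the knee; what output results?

x − T + W/2 = -9 − (-11) + 4 = 6.
GR = (1 − 1/2) × 6² / 16 = 0.5 × 36 / 16 = 1.125 dB.
Output = -9 − 1.125 = -10.125 dBu.

-10.125 dBu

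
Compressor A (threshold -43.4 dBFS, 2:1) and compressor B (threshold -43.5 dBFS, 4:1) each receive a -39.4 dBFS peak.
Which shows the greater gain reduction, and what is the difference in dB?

A: overshoot 4 dB → output overshoot 2 dB → GR 2 dB.
B: overshoot 4.1 dB → output overshoot 1.025 dB → GR 3.075 dB.
Difference: 1.075 dB in favour of B.

B, by 1.075 dB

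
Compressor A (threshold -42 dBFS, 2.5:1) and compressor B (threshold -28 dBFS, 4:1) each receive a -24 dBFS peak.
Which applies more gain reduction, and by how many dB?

A, by 7.8 dB

A: GR = 18 − 18/2.5 = 10.8 dB.
B: GR = 4 − 4/4 = 3 dB.
Difference: 7.8 dB in favour of A.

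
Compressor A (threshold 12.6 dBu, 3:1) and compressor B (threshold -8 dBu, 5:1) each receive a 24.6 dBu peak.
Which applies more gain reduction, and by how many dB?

B, by 18.08 dB

A: 12 dB over, compressed to 4 dB over, so 8 dB of GR.
B: 32.6 dB over, compressed to 6.52 dB over, so 26.08 dB of GR.
B reduces 18.08 dB more.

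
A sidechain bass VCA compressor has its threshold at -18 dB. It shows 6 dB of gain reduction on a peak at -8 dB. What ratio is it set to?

Input overshoot = -8 − (-18) = 10 dB.
Output overshoot = 10 − 6 = 4 dB.
Ratio = input overshoot / output overshoot = 10 / 4 = 2.5.

2.5:1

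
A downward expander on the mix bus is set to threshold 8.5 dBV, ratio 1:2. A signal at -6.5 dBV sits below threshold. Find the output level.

Below threshold, a 1:2 expander applies gain = (2−1)×(T − x) of attenuation.
(2−1) × 15 = 15 dB, so output = -6.5 − 15 = -21.5 dBV.

-21.5 dBV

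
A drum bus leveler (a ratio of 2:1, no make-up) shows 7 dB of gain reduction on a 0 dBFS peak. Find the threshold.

Input is 14 dB above T (since output overshoot × R = input overshoot: (-7 − T)·2 = 0 − T gives T = -14 dBFS).
Check: -14 + (0 − (-14))/2 = -14 + 7 = -7 dBFS. ✓

-14 dBFS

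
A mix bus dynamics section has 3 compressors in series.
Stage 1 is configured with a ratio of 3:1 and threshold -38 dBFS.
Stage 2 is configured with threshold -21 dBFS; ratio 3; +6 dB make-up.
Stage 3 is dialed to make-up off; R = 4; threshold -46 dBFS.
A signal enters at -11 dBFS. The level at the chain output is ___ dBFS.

Stage 1: 27 dB above -38 dBFS, reduced 3:1 to 9 dB above → -29 dBFS.
Stage 2: -29 dBFS ≤ -21 dBFS, so stage 2 doesn't engage; make-up brings it to -23 dBFS.
Stage 3: -23 dBFS is 23 dB over -46 dBFS; at 4:1 that becomes 5.75 dB over, giving -40.25 dBFS.

-40.25 dBFS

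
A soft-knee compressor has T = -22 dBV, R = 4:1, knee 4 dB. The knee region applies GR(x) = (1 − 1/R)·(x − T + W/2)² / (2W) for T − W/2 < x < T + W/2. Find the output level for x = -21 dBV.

-21.84375 dBV

x − T + W/2 = -21 − (-22) + 2 = 3.
GR = (1 − 1/4) × 3² / 8 = 0.75 × 9 / 8 = 0.84375 dB.
Output = -21 − 0.84375 = -21.84375 dBV.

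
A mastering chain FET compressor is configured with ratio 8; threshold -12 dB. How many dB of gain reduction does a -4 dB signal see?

7 dB

The signal is 8 dB above threshold.
A 8:1 ratio leaves 1 dB of that excess.
GR = overshoot in − overshoot out = 8 − 1 = 7 dB.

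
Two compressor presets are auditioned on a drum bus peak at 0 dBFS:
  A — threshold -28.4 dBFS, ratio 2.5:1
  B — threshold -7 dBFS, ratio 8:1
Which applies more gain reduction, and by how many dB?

A, by 10.915 dB

A: GR = 28.4 − 28.4/2.5 = 17.04 dB.
B: GR = 7 − 7/8 = 6.125 dB.
A applies 10.915 dB more gain reduction.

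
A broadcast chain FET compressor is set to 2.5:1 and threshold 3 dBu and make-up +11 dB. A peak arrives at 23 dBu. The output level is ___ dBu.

22 dBu

The input is 20 dB above the 3 dBu threshold.
At 2.5:1 the overshoot is divided by 2.5, leaving 8 dB above threshold.
So the level is 3 + 8 = 11 dBu; make-up adds 11 dB, giving 22 dBu.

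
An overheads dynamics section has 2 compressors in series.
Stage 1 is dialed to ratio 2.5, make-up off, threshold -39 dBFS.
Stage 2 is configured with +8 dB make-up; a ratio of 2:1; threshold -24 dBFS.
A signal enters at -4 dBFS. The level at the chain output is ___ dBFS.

Stage 1: -4 dBFS is 35 dB over -39 dBFS; at 2.5:1 that becomes 14 dB over, giving -25 dBFS.
Stage 2: -25 dBFS is at or below the -24 dBFS threshold — no compression; make-up brings it to -17 dBFS.

-17 dBFS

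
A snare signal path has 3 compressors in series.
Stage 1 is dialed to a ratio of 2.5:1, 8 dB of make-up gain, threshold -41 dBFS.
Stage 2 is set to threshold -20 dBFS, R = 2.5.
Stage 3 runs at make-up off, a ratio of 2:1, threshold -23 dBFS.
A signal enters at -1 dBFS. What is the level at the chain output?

-20.9 dBFS

Stage 1: overshoot 40 dB → 40/2.5 = 16 dB → -25 dBFS; +8 dB make-up → -17 dBFS.
Stage 2: -17 dBFS is 3 dB over -20 dBFS; at 2.5:1 that becomes 1.2 dB over, giving -18.8 dBFS.
Stage 3: -18.8 dBFS is 4.2 dB over -23 dBFS; at 2:1 that becomes 2.1 dB over, giving -20.9 dBFS.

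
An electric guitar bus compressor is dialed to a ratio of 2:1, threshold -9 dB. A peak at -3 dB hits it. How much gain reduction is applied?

3 dB

Overshoot = -3 − (-9) = 6 dB.
After 2:1 compression the overshoot becomes 6/2 = 3 dB.
GR = overshoot in − overshoot out = 6 − 3 = 3 dB.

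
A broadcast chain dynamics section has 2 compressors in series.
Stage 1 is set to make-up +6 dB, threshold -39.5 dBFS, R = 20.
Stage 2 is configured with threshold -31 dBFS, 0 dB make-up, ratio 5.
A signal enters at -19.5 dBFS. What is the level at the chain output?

-32.5 dBFS

Stage 1: -19.5 dBFS is 20 dB over -39.5 dBFS; at 20:1 that becomes 1 dB over, giving -38.5 dBFS; +6 dB make-up → -32.5 dBFS.
Stage 2: below threshold (-32.5 ≤ -31); passes unchanged; output -32.5 dBFS.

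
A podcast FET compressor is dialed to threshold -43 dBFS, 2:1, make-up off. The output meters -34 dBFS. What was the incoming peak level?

Post-compression overshoot = -34 − (-43) = 9 dB.
Undo the ratio: input overshoot = 9 × 2 = 18 dB, giving input = -25 dBFS.

-25 dBFS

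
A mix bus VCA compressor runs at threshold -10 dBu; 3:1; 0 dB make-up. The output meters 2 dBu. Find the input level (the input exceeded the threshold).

Post-compression overshoot = 2 − (-10) = 12 dB.
Before 3:1 compression the overshoot was 12 × 3 = 36 dB, so input = -10 + 36 = 26 dBu.

26 dBu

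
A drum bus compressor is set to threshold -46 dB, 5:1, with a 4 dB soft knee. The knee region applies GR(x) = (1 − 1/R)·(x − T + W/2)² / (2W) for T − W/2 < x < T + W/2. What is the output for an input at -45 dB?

x − T + W/2 = -45 − (-46) + 2 = 3.
GR = (1 − 1/5) × 3² / 8 = 0.8 × 9 / 8 = 0.9 dB.
Output = -45 − 0.9 = -45.9 dB.

-45.9 dB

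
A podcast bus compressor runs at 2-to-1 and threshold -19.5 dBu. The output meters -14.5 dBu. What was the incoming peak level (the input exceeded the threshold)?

Post-compression overshoot = -14.5 − (-19.5) = 5 dB.
Undo the ratio: input overshoot = 5 × 2 = 10 dB, giving input = -9.5 dBu.

-9.5 dBu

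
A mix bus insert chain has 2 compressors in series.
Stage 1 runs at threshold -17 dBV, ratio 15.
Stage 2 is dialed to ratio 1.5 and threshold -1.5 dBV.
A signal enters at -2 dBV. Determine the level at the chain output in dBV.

Stage 1: overshoot 15 dB → 15/15 = 1 dB → -16 dBV.
Stage 2: -16 dBV is at or below the -1.5 dBV threshold — no compression; output -16 dBV.

-16 dBV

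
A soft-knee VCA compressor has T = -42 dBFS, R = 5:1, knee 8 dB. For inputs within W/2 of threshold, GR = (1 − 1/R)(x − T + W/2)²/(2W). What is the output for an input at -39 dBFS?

x − T + W/2 = -39 − (-42) + 4 = 7.
GR = (1 − 1/5) × 7² / 16 = 0.8 × 49 / 16 = 2.45 dB.
Output = -39 − 2.45 = -41.45 dBFS.

-41.45 dBFS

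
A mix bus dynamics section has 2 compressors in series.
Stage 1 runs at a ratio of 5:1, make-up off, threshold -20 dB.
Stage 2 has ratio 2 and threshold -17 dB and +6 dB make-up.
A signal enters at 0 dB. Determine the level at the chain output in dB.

Stage 1: 0 dB is 20 dB over -20 dB; at 5:1 that becomes 4 dB over, giving -16 dB.
Stage 2: -16 dB is 1 dB over -17 dB; at 2:1 that becomes 0.5 dB over, giving -16.5 dB; +6 dB make-up → -10.5 dB.

-10.5 dB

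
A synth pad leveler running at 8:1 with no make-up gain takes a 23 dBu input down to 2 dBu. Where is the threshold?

Gain reduction = 23 − 2 = 21 dB; output overshoot = GR / (R − 1) = 21 / 7 = 3 dB.
Threshold = output − output overshoot = 2 − 3 = -1 dBu.

-1 dBu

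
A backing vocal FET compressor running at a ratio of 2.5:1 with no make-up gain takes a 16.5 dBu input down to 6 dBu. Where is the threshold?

-1 dBu

Gain reduction = 16.5 − 6 = 10.5 dB; output overshoot = GR / (R − 1) = 10.5 / 1.5 = 7 dB.
Threshold = output − output overshoot = 6 − 7 = -1 dBu.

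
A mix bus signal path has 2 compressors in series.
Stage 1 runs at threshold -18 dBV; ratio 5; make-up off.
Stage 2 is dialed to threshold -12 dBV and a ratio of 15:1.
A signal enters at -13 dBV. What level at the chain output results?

Stage 1: 5 dB above -18 dBV, reduced 5:1 to 1 dB above → -17 dBV.
Stage 2: -17 dBV ≤ -12 dBV, so stage 2 doesn't engage; output -17 dBV.

-17 dBV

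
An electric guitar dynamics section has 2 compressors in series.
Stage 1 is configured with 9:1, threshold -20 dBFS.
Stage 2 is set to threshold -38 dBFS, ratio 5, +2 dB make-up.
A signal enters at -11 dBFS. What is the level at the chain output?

-32.2 dBFS

Stage 1: -11 dBFS is 9 dB over -20 dBFS; at 9:1 that becomes 1 dB over, giving -19 dBFS.
Stage 2: overshoot 19 dB → 19/5 = 3.8 dB → -34.2 dBFS; +2 dB make-up → -32.2 dBFS.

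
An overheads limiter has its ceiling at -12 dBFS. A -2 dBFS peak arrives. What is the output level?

-12 dBFS

The limiter clamps the peak to its -12 dBFS ceiling.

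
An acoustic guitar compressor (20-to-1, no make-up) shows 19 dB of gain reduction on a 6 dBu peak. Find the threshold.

-14 dBu

Input is 20 dB above T (since output overshoot × R = input overshoot: (-13 − T)·20 = 6 − T gives T = -14 dBu).
Check: -14 + (6 − (-14))/20 = -14 + 1 = -13 dBu. ✓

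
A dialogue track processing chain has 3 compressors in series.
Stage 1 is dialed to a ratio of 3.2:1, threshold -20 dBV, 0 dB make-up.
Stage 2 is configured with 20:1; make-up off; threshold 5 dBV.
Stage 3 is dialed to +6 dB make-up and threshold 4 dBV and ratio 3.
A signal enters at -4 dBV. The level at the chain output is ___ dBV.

Stage 1: 16 dB above -20 dBV, reduced 3.2:1 to 5 dB above → -15 dBV.
Stage 2: -15 dBV ≤ 5 dBV, so stage 2 doesn't engage; output -15 dBV.
Stage 3: below threshold (-15 ≤ 4); passes unchanged; make-up brings it to -9 dBV.

-9 dBV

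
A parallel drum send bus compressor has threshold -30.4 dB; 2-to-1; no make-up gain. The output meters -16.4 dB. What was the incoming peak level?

-2.4 dB

The compressed level sits -16.4 − (-30.4) = 14 dB over threshold.
Undo the ratio: input overshoot = 14 × 2 = 28 dB, giving input = -2.4 dB.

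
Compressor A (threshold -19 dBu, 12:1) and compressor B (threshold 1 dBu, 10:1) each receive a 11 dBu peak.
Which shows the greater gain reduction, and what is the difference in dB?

A: 30 dB over, compressed to 2.5 dB over, so 27.5 dB of GR.
B: 10 dB over, compressed to 1 dB over, so 9 dB of GR.
A reduces 18.5 dB more.

A, by 18.5 dB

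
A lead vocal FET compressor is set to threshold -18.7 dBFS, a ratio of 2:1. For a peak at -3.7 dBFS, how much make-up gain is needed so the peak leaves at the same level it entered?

The peak compresses to -18.7 + 15/2 = -11.2 dBFS.
To reach -3.7 dBFS requires -3.7 − (-11.2) = 7.5 dB of make-up.

7.5 dB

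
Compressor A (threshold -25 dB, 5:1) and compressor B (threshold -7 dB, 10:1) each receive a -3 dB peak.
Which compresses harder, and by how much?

A: overshoot 22 dB → output overshoot 4.4 dB → GR 17.6 dB.
B: overshoot 4 dB → output overshoot 0.4 dB → GR 3.6 dB.
Difference: 14 dB in favour of A.

A, by 14 dB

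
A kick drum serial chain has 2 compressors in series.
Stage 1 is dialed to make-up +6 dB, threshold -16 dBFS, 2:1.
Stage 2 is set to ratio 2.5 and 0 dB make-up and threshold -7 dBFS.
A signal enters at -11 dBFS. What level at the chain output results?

-7.5 dBFS

Stage 1: 5 dB above -16 dBFS, reduced 2:1 to 2.5 dB above → -13.5 dBFS; +6 dB make-up → -7.5 dBFS.
Stage 2: -7.5 dBFS ≤ -7 dBFS, so stage 2 doesn't engage; output -7.5 dBFS.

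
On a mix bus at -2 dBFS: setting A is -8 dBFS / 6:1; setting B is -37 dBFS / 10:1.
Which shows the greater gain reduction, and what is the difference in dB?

A: overshoot 6 dB → output overshoot 1 dB → GR 5 dB.
B: overshoot 35 dB → output overshoot 3.5 dB → GR 31.5 dB.
B applies 26.5 dB more gain reduction.

B, by 26.5 dB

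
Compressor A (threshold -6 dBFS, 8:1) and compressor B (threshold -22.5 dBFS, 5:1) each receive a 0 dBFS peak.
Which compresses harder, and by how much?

B, by 12.75 dB

A: overshoot 6 dB → output overshoot 0.75 dB → GR 5.25 dB.
B: overshoot 22.5 dB → output overshoot 4.5 dB → GR 18 dB.
B reduces 12.75 dB more.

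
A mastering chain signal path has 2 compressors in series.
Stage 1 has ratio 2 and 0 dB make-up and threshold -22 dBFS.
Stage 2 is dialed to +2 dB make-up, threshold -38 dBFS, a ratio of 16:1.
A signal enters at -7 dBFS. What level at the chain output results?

Stage 1: 15 dB above -22 dBFS, reduced 2:1 to 7.5 dB above → -14.5 dBFS.
Stage 2: overshoot 23.5 dB → 23.5/16 = 1.46875 dB → -36.53125 dBFS; +2 dB make-up → -34.53125 dBFS.

-34.53125 dBFS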